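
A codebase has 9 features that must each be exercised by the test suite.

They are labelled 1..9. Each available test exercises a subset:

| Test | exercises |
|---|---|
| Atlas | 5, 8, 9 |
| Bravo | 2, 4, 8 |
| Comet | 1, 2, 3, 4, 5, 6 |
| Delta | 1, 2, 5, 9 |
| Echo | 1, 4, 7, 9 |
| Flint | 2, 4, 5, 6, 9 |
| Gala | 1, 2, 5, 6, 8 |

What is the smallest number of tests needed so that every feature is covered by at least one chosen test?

3

Atlas and Comet and Echo together: Atlas ∪ Comet ∪ Echo = {1, 2, 3, 4, 5, 6, 7, 8, 9} — every feature is covered.
Only Comet contains 3, so Comet is forced; the remaining 3 features need at least 2 more tests (each remaining test adds at most 2) — so at least 3 tests are needed, and 3 is optimal.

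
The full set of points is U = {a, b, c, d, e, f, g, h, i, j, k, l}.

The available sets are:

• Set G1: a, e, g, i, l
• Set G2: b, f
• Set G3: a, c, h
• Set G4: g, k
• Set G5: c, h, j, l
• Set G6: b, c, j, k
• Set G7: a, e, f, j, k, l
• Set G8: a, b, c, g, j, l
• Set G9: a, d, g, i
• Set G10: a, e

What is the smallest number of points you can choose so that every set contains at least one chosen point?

Take T = {a, b, g, h}. Each listed set contains at least one of these, so T is a hitting set of size 4.
The sets G2, G4, G5, G10 are pairwise disjoint, so any hitting set needs a separate point for each — at least 4. Hence 4 is optimal.

4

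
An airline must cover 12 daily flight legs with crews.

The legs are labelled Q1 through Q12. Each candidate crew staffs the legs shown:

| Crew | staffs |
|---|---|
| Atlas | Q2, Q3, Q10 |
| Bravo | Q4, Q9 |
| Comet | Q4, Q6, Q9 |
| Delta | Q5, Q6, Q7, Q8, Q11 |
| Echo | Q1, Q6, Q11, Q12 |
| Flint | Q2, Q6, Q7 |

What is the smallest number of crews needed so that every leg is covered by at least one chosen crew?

4

Take {Atlas, Bravo, Delta, Echo}. Their union is {Q1, Q2, Q3, Q4, Q5, Q6, Q7, Q8, Q9, Q10, Q11, Q12}, which is all 12 legs.
Only Echo contains Q1, so Echo is forced; the remaining 8 legs need at least 3 more crews (each remaining crew adds at most 3) — so at least 4 crews are needed, and 4 is optimal.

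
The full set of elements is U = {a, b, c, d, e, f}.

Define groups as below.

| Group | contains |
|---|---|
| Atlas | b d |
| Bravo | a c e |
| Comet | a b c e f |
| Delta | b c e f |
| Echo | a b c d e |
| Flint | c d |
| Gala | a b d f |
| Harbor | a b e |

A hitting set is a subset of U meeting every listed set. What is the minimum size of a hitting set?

H = {d, e} meets every group (each contains at least one member of H), and |H| = 2.
The groups Atlas, Bravo are pairwise disjoint, so any hitting set needs a separate element for each — at least 2. Hence 2 is optimal.

2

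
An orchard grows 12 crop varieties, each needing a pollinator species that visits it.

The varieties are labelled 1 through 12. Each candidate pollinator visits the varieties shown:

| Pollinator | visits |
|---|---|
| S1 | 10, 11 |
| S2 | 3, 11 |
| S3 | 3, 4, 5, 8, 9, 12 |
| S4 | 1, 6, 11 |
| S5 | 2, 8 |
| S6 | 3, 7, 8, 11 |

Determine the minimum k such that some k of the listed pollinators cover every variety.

S1 and S3 and S4 and S5 and S6 together: S1 ∪ S3 ∪ S4 ∪ S5 ∪ S6 = {1, 2, 3, 4, 5, 6, 7, 8, 9, 10, 11, 12} — every variety is covered.
No 4 of the 6 pollinators cover everything (all 15 combinations miss at least one variety), so 5 is optimal.

5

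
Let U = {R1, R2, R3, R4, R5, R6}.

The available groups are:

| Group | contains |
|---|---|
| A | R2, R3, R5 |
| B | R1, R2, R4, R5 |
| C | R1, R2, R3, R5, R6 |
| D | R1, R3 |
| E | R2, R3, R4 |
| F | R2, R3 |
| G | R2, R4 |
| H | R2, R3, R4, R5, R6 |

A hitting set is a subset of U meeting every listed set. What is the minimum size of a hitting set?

Take T = {R1, R2}. Each listed group contains at least one of these, so T is a hitting set of size 2.
The groups D, G are pairwise disjoint, so any hitting set needs a separate point for each — at least 2. Hence 2 is optimal.

2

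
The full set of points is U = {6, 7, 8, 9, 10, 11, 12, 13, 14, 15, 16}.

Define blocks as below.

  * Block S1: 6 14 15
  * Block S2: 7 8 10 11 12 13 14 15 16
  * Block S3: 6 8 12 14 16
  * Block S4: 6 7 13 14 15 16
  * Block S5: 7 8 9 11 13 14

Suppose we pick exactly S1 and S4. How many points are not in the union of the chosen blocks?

5

Union of S1, S4 = {6, 7, 13, 14, 15, 16}.
Not covered: 8, 9, 10, 11, 12 — 5 points.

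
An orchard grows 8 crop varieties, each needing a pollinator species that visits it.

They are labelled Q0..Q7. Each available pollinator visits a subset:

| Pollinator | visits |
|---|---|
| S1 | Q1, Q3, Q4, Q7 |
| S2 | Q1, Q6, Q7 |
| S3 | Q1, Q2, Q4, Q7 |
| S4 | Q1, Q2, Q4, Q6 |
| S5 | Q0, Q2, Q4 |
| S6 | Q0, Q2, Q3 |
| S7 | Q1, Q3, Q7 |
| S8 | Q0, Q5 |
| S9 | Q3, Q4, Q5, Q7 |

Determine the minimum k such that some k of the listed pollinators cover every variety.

Take {S4, S8, S9}. Their union is {Q0, Q1, Q2, Q3, Q4, Q5, Q6, Q7}, which is all 8 varieties.
No 2 of the 9 pollinators cover everything (all 36 combinations miss at least one variety), so 3 is optimal.

3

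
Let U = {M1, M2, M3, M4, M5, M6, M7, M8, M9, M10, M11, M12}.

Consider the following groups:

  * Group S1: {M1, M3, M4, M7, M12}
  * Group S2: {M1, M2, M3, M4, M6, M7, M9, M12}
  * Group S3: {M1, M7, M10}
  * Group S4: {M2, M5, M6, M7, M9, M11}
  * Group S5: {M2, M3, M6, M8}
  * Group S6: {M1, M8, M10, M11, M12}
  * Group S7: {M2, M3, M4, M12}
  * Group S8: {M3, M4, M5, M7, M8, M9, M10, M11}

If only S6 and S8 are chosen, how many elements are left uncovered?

2

Union of S6, S8 = {M1, M3, M4, M5, M7, M8, M9, M10, M11, M12}.
Not covered: M2, M6 — 2 elements.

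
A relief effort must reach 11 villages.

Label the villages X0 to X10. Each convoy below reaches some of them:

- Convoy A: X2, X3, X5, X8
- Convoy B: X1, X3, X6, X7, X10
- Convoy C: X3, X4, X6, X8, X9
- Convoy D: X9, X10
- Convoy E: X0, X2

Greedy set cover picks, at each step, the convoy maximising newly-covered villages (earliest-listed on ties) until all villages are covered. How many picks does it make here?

Greedy: pick B (covers 5 new) → pick A (covers 3 new) → pick C (covers 2 new) → pick E (covers 1 new). Total picks: 4.

4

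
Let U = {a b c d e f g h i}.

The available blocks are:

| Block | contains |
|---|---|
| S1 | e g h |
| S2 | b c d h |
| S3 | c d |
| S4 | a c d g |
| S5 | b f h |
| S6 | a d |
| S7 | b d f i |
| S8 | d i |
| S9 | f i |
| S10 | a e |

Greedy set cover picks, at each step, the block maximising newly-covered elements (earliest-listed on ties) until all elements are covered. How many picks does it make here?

4

Greedy: pick S2 (covers 4 new) → pick S1 (covers 2 new) → pick S7 (covers 2 new) → pick S4 (covers 1 new). Total picks: 4.
(The true minimum cover uses only 3 blocks, so greedy is not optimal here.)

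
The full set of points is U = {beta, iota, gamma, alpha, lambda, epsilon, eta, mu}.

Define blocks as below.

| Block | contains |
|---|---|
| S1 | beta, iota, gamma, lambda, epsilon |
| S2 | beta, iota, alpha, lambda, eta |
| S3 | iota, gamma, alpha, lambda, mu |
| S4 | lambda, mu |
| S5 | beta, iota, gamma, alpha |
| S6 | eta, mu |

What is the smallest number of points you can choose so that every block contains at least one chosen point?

H = {iota, mu} meets every block (each contains at least one member of H), and |H| = 2.
The blocks S5, S6 are pairwise disjoint, so any hitting set needs a separate point for each — at least 2. Hence 2 is optimal.

2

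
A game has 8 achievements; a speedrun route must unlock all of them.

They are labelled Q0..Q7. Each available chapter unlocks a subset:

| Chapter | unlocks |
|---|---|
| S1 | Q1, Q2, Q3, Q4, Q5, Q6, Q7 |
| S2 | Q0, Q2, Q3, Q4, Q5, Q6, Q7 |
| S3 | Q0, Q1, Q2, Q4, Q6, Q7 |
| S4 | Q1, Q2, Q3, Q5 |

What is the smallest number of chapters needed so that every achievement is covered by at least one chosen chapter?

Take {S2, S4}. Their union is {Q0, Q1, Q2, Q3, Q4, Q5, Q6, Q7}, which is all 8 achievements.
No single chapter has all 8 achievements (the largest, S1, has 7), so 2 is optimal.

2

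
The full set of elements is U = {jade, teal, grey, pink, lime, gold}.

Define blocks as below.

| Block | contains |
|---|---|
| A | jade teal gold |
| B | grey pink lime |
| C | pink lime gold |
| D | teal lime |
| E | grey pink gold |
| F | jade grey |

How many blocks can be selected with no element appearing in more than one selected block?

A, B are pairwise disjoint (A={jade,teal,gold}; B={grey,pink,lime}).
Every remaining block overlaps one of these, and no 3 of the listed blocks are pairwise disjoint, so 2 is the maximum.

2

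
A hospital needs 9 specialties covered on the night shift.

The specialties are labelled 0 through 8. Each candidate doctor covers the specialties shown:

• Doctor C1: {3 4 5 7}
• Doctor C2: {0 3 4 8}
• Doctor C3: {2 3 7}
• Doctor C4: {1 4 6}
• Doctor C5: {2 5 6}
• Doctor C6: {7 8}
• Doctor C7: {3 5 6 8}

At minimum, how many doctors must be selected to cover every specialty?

C2 and C4 and C5 and C6 together: C2 ∪ C4 ∪ C5 ∪ C6 = {0, 1, 2, 3, 4, 5, 6, 7, 8} — every specialty is covered.
No 3 of the 7 doctors cover everything (all 35 combinations miss at least one specialty), so 4 is optimal.

4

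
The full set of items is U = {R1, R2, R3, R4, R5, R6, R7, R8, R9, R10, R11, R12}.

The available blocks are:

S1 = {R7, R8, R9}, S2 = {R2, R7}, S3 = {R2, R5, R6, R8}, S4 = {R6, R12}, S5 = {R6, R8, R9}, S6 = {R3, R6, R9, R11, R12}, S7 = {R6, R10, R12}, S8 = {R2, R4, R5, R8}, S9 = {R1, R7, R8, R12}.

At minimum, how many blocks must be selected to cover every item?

S6 and S7 and S8 and S9 together: S6 ∪ S7 ∪ S8 ∪ S9 = {R1, R2, R3, R4, R5, R6, R7, R8, R9, R10, R11, R12} — every item is covered.
Only S7 contains R10, so S7 is forced; the remaining 9 items need at least 3 more blocks (each remaining block adds at most 4) — so at least 4 blocks are needed, and 4 is optimal.

4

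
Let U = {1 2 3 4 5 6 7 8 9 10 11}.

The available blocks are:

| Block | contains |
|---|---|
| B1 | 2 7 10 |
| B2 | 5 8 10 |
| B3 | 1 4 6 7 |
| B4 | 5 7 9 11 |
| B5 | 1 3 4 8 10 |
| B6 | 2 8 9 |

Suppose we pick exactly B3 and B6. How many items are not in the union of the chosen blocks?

4

Union of B3, B6 = {1, 2, 4, 6, 7, 8, 9}.
Not covered: 3, 5, 10, 11 — 4 items.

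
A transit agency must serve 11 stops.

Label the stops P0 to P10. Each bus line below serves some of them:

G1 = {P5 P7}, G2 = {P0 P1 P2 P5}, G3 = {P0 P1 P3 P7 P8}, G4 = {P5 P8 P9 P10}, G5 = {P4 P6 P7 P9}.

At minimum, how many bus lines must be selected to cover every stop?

4

G2 and G3 and G4 and G5 together: G2 ∪ G3 ∪ G4 ∪ G5 = {P0, P1, P2, P3, P4, P5, P6, P7, P8, P9, P10} — every stop is covered.
No 3 of the 5 bus lines cover everything (all 10 combinations miss at least one stop), so 4 is optimal.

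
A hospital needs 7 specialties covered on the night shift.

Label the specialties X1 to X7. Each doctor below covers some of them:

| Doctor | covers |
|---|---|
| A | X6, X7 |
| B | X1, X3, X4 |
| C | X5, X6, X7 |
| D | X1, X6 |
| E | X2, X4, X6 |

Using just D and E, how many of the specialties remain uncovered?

3

Union of D, E = {X1, X2, X4, X6}.
Not covered: X3, X5, X7 — 3 specialties.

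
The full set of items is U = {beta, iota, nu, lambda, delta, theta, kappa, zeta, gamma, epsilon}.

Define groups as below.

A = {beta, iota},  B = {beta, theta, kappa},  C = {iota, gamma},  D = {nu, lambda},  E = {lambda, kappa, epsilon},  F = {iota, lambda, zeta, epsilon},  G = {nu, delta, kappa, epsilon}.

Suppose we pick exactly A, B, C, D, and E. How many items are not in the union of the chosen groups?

Union of A, B, C, D, E = {beta, iota, nu, lambda, theta, kappa, gamma, epsilon}.
Not covered: delta, zeta — 2 items.

2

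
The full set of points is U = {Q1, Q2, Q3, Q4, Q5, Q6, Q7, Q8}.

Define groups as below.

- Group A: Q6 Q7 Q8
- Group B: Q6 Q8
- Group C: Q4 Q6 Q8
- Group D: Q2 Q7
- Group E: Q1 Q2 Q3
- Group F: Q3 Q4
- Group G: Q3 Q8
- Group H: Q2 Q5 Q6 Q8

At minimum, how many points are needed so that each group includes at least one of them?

3

The 3 points {Q2, Q4, Q8} hit every group.
The groups B, D, F are pairwise disjoint, so any hitting set needs a separate point for each — at least 3. Hence 3 is optimal.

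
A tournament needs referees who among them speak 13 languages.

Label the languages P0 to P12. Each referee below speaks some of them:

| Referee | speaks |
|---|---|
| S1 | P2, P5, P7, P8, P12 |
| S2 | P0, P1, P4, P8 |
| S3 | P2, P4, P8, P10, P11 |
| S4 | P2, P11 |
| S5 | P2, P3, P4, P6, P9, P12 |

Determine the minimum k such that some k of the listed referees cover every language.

4

Take {S1, S2, S3, S5}. Their union is {P0, P1, P2, P3, P4, P5, P6, P7, P8, P9, P10, P11, P12}, which is all 13 languages.
Only S5 contains P3, so S5 is forced; the remaining 7 languages need at least 3 more referees (each remaining referee adds at most 3) — so at least 4 referees are needed, and 4 is optimal.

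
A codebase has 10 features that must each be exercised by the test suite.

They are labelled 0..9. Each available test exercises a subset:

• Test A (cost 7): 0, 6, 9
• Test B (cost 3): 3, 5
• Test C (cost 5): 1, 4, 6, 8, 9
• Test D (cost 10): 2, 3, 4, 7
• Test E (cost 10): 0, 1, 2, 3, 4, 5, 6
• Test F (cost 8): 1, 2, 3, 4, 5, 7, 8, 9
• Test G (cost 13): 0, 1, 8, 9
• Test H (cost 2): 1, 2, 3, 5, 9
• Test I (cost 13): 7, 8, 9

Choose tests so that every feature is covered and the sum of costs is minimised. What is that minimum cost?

15

A, F together cover every feature (A ∪ F = {0, 1, 2, 3, 4, 5, 6, 7, 8, 9}); total cost 7 + 8 = 15.
The greedy pick H, C, A, F costs 22; no covering selection beats 15.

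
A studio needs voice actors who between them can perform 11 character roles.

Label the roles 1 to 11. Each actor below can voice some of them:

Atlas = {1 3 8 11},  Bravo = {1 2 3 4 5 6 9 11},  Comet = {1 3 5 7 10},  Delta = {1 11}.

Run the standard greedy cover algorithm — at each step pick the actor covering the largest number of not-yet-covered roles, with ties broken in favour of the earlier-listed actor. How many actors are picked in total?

Greedy: pick Bravo (covers 8 new) → pick Comet (covers 2 new) → pick Atlas (covers 1 new). Total picks: 3.

3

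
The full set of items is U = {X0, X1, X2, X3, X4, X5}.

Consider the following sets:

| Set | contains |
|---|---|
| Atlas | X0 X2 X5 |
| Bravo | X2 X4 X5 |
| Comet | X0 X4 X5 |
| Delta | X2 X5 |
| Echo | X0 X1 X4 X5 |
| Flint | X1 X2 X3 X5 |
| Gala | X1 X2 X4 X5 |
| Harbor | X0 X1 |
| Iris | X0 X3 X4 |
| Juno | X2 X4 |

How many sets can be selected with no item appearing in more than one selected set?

Bravo, Harbor are pairwise disjoint (Bravo={X2,X4,X5}; Harbor={X0,X1}).
Every remaining set overlaps one of these, and no 3 of the listed sets are pairwise disjoint, so 2 is the maximum.

2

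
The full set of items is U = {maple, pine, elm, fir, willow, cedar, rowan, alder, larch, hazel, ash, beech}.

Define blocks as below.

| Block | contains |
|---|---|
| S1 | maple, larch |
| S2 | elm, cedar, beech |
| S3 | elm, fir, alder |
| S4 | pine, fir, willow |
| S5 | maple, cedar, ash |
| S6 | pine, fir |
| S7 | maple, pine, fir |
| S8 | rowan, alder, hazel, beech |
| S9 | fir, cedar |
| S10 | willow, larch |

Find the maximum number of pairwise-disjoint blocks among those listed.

4

S5, S6, S8, S10 are pairwise disjoint (S5={maple,cedar,ash}; S6={pine,fir}; S8={rowan,alder,hazel,beech}; S10={willow,larch}).
Every remaining block overlaps one of these, and no 5 of the listed blocks are pairwise disjoint, so 4 is the maximum.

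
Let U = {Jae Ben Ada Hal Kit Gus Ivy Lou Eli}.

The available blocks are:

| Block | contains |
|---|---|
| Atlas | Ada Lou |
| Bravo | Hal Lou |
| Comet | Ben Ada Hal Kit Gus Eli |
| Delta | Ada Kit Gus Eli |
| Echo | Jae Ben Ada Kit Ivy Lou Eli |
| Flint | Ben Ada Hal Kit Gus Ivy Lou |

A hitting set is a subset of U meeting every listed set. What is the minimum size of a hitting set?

H = {Gus, Lou} meets every block (each contains at least one member of H), and |H| = 2.
The blocks Bravo, Delta are pairwise disjoint, so any hitting set needs a separate item for each — at least 2. Hence 2 is optimal.

2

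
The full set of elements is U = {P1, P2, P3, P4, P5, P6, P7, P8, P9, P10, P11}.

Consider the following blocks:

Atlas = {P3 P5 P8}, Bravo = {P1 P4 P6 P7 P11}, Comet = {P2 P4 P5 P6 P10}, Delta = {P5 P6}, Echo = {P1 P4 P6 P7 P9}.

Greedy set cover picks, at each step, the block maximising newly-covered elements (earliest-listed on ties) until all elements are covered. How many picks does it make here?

4

Greedy: pick Bravo (covers 5 new) → pick Atlas (covers 3 new) → pick Comet (covers 2 new) → pick Echo (covers 1 new). Total picks: 4.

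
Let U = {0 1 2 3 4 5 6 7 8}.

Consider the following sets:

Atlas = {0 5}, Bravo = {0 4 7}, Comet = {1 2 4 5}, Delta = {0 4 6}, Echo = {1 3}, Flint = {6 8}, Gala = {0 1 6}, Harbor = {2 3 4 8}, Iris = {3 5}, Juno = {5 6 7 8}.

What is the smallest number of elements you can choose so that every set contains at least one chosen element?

4

The 4 elements {0, 1, 5, 8} hit every set.
No choice of 3 elements meets every set, so 4 is the minimum.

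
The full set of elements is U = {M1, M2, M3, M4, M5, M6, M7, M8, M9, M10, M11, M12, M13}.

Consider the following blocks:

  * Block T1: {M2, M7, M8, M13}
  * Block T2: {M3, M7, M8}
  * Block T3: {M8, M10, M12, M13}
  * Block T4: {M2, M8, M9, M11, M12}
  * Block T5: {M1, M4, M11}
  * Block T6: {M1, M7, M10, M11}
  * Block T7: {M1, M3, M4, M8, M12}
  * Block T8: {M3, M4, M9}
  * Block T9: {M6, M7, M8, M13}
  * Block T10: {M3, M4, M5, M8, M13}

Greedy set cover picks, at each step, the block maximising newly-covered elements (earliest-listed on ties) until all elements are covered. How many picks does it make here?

Greedy: pick T4 (covers 5 new) → pick T10 (covers 4 new) → pick T6 (covers 3 new) → pick T9 (covers 1 new). Total picks: 4.

4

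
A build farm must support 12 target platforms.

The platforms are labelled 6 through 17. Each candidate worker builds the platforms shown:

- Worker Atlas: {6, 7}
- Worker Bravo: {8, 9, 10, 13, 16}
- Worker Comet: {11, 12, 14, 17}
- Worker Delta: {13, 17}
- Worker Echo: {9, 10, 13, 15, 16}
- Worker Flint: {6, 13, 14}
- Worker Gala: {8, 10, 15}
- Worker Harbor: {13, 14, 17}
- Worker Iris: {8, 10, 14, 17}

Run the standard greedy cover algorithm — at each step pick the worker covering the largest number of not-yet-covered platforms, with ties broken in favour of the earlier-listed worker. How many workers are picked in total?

4

Greedy: pick Bravo (covers 5 new) → pick Comet (covers 4 new) → pick Atlas (covers 2 new) → pick Echo (covers 1 new). Total picks: 4.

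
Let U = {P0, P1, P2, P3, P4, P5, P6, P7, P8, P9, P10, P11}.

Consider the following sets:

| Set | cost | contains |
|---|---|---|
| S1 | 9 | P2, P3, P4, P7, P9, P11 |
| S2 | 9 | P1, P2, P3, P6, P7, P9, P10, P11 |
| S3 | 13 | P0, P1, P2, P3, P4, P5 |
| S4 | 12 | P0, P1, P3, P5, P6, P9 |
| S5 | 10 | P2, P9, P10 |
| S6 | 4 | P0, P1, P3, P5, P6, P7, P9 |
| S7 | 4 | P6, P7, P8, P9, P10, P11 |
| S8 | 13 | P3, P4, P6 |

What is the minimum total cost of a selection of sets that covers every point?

S1, S6, S7 together cover every point (S1 ∪ S6 ∪ S7 = {P0, P1, P2, P3, P4, P5, P6, P7, P8, P9, P10, P11}); total cost 9 + 4 + 4 = 17.
No covering selection has total cost below 17.

17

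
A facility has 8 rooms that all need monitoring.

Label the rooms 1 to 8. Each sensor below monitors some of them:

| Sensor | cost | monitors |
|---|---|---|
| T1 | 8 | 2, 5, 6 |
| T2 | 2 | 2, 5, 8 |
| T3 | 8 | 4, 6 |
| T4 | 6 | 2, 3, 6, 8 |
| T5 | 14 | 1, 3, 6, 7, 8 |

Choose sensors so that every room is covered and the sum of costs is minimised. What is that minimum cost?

24

T2, T3, T5 together cover every room (T2 ∪ T3 ∪ T5 = {1, 2, 3, 4, 5, 6, 7, 8}); total cost 2 + 8 + 14 = 24.
The greedy pick T2, T4, T5, T3 costs 30; no covering selection beats 24.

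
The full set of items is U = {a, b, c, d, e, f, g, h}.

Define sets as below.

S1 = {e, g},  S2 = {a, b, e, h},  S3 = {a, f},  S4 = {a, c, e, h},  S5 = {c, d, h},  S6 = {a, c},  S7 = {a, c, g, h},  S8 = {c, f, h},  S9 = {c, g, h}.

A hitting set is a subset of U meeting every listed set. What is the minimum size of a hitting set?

3

The 3 items {c, e, f} hit every set.
The sets S1, S3, S5 are pairwise disjoint, so any hitting set needs a separate item for each — at least 3. Hence 3 is optimal.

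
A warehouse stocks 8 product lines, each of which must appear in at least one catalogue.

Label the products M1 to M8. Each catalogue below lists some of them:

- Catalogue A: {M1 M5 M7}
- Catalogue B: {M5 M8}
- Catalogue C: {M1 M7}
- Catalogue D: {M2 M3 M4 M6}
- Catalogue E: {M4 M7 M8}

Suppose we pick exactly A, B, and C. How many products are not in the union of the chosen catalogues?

Union of A, B, C = {M1, M5, M7, M8}.
Not covered: M2, M3, M4, M6 — 4 products.

4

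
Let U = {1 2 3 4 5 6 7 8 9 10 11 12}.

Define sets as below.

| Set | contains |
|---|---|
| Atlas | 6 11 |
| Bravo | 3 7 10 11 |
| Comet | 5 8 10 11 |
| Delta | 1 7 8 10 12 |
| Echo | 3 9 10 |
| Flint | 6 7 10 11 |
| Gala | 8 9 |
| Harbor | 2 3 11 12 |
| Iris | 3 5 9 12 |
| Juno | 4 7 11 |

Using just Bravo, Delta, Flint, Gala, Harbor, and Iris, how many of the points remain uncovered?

1

Union of Bravo, Delta, Flint, Gala, Harbor, Iris = {1, 2, 3, 5, 6, 7, 8, 9, 10, 11, 12}.
Not covered: 4 — 1 point.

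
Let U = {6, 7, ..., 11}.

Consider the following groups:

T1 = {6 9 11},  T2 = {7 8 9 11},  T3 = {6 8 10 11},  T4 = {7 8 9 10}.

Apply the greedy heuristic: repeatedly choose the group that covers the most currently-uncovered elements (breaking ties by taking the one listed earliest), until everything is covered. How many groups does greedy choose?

2

Greedy: pick T2 (covers 4 new) → pick T3 (covers 2 new). Total picks: 2.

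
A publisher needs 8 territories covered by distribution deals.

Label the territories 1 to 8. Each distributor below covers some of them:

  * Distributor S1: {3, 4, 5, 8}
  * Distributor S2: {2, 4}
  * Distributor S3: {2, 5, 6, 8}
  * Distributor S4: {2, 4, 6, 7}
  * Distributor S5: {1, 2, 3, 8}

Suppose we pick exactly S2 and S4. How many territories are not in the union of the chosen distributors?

Union of S2, S4 = {2, 4, 6, 7}.
Not covered: 1, 3, 5, 8 — 4 territories.

4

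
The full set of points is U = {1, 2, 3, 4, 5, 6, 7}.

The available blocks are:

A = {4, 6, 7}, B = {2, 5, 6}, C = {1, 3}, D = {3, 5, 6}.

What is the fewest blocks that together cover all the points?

A, B, and C cover everything between them: the union {1, 2, 3, 4, 5, 6, 7} is all of U.
Each block has at most 3 points, and 2·3 = 6 < 7 — so at least 3 blocks are needed, and 3 is optimal.

3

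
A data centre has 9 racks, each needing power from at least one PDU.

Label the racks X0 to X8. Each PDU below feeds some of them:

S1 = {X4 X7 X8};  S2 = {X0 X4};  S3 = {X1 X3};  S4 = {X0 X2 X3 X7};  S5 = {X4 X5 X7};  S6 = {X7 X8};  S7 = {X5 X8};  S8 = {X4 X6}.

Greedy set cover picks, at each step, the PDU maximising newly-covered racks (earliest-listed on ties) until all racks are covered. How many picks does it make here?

5

Greedy: pick S4 (covers 4 new) → pick S1 (covers 2 new) → pick S3 (covers 1 new) → pick S5 (covers 1 new) → pick S8 (covers 1 new). Total picks: 5.
(The true minimum cover uses only 4 PDUs, so greedy is not optimal here.)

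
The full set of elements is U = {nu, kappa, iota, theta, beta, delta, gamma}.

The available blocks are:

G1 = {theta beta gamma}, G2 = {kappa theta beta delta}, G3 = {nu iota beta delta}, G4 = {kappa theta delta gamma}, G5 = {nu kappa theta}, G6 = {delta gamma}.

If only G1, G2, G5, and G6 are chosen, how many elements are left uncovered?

Union of G1, G2, G5, G6 = {nu, kappa, theta, beta, delta, gamma}.
Not covered: iota — 1 element.

1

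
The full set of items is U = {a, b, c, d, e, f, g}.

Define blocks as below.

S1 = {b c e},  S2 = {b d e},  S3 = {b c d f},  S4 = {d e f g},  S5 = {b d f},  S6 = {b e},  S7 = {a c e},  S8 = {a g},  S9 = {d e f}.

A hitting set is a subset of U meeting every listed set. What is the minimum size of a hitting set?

3

H = {e, f, g} meets every block (each contains at least one member of H), and |H| = 3.
No choice of 2 items meets every block, so 3 is the minimum.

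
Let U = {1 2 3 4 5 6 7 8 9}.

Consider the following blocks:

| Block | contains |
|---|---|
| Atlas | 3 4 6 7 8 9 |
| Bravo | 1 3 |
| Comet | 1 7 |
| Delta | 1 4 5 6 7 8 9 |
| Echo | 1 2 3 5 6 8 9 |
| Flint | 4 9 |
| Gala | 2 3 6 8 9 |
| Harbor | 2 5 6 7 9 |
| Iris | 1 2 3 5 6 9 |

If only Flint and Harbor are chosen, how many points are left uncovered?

Union of Flint, Harbor = {2, 4, 5, 6, 7, 9}.
Not covered: 1, 3, 8 — 3 points.

3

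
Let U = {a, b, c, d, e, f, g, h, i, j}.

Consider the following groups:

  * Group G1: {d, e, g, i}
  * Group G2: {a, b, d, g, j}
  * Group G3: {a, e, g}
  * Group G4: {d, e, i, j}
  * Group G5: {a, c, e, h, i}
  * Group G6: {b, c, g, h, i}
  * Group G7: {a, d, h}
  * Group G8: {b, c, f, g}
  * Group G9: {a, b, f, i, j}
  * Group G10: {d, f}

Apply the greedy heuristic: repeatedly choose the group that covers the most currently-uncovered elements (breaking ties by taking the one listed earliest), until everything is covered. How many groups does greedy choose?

Greedy: pick G2 (covers 5 new) → pick G5 (covers 4 new) → pick G8 (covers 1 new). Total picks: 3.

3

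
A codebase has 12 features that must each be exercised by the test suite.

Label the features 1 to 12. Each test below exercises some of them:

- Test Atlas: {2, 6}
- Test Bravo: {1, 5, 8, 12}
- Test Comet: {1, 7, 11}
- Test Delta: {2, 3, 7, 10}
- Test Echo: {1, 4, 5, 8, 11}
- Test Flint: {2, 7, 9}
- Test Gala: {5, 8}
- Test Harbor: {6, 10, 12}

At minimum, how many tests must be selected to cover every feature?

4

Take {Delta, Echo, Flint, Harbor}. Their union is {1, 2, 3, 4, 5, 6, 7, 8, 9, 10, 11, 12}, which is all 12 features.
No 3 of the 8 tests cover everything (all 56 combinations miss at least one feature), so 4 is optimal.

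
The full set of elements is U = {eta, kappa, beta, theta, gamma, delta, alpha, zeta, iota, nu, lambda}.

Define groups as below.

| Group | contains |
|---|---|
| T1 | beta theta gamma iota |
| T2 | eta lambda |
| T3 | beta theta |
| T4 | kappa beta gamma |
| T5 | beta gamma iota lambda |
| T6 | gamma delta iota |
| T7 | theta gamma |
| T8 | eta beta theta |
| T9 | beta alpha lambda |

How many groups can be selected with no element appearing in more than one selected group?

T2, T3, T6 are pairwise disjoint (T2={eta,lambda}; T3={beta,theta}; T6={gamma,delta,iota}).
Every remaining group overlaps one of these, and no 4 of the listed groups are pairwise disjoint, so 3 is the maximum.

3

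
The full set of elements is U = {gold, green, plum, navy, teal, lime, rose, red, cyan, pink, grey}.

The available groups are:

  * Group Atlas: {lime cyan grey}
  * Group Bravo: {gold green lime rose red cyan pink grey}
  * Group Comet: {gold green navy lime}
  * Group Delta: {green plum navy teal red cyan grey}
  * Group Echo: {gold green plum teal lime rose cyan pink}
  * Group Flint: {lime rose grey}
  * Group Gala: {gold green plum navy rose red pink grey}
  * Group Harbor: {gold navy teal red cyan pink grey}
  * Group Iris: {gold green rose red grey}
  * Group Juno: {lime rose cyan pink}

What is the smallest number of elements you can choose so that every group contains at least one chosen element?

2

The 2 elements {lime, red} hit every group.
No single element lies in every group, so at least 2 are needed and 2 is optimal.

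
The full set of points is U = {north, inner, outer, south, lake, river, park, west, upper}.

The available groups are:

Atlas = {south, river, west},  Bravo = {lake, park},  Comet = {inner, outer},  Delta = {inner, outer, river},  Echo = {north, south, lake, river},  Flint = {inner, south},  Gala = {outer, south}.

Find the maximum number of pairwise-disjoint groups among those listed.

3

Atlas, Bravo, Comet are pairwise disjoint (Atlas={south,river,west}; Bravo={lake,park}; Comet={inner,outer}).
Every remaining group overlaps one of these, and no 4 of the listed groups are pairwise disjoint, so 3 is the maximum.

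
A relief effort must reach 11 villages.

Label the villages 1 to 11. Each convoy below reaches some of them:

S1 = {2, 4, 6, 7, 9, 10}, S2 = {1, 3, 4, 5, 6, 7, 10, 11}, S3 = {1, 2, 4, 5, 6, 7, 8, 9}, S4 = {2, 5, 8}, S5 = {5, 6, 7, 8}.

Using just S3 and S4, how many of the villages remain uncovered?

3

Union of S3, S4 = {1, 2, 4, 5, 6, 7, 8, 9}.
Not covered: 3, 10, 11 — 3 villages.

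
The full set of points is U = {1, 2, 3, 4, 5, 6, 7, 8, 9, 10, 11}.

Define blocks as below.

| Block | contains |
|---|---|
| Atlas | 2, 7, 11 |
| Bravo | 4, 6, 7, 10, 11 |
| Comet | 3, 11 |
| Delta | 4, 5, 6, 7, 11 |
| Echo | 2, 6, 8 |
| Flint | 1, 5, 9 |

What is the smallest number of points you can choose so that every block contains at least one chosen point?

3

Take H = {6, 9, 11}. Each listed block contains at least one of these, so H is a hitting set of size 3.
The blocks Comet, Echo, Flint are pairwise disjoint, so any hitting set needs a separate point for each — at least 3. Hence 3 is optimal.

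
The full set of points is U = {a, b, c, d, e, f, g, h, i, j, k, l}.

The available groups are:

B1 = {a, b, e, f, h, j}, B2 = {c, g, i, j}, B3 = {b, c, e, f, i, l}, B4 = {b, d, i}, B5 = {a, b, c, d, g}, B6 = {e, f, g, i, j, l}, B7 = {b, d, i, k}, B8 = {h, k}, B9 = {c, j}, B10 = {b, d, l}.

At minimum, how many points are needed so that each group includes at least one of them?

T = {b, h, j} meets every group (each contains at least one member of T), and |T| = 3.
The groups B4, B8, B9 are pairwise disjoint, so any hitting set needs a separate point for each — at least 3. Hence 3 is optimal.

3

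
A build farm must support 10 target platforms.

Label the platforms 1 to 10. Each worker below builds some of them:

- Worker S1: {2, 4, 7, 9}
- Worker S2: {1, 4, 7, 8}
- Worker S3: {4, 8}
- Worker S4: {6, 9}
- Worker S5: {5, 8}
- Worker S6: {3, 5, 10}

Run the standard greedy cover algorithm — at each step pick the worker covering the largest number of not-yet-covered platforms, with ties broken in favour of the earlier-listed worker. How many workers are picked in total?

4

Greedy: pick S1 (covers 4 new) → pick S6 (covers 3 new) → pick S2 (covers 2 new) → pick S4 (covers 1 new). Total picks: 4.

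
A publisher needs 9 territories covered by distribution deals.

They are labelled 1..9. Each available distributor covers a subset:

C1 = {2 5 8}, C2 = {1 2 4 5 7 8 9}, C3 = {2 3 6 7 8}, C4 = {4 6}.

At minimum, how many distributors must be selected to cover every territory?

C2 and C3 together: C2 ∪ C3 = {1, 2, 3, 4, 5, 6, 7, 8, 9} — every territory is covered.
No single distributor has all 9 territories (the largest, C2, has 7), so 2 is optimal.

2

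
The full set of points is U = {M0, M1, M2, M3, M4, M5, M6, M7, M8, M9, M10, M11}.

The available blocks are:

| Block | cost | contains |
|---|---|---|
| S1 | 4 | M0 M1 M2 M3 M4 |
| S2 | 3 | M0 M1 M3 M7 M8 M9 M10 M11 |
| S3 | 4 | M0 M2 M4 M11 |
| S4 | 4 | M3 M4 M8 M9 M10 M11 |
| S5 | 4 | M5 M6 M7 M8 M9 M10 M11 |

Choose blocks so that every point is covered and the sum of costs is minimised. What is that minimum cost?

S1, S5 together cover every point (S1 ∪ S5 = {M0, M1, M2, M3, M4, M5, M6, M7, M8, M9, M10, M11}); total cost 4 + 4 = 8.
The greedy pick S2, S1, S5 costs 11; no covering selection beats 8.

8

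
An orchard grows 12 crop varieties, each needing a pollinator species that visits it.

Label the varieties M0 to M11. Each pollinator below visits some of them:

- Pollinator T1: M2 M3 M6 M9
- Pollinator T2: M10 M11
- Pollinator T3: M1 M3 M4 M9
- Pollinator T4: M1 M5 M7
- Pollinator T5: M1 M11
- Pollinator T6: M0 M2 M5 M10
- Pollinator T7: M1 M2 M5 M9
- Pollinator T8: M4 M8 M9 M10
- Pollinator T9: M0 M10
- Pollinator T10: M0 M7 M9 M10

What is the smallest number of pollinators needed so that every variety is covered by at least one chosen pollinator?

T1 and T2 and T4 and T6 and T8 together: T1 ∪ T2 ∪ T4 ∪ T6 ∪ T8 = {M0, M1, M2, M3, M4, M5, M6, M7, M8, M9, M10, M11} — every variety is covered.
No 4 of the 10 pollinators cover everything (all 210 combinations miss at least one variety), so 5 is optimal.

5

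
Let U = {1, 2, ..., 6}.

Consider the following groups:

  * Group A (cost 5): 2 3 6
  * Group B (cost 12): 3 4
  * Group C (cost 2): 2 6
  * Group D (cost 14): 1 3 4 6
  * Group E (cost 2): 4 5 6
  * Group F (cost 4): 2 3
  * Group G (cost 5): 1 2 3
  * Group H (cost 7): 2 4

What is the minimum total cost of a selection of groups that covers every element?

E, G together cover every element (E ∪ G = {1, 2, 3, 4, 5, 6}); total cost 2 + 5 = 7.
No covering selection has total cost below 7.

7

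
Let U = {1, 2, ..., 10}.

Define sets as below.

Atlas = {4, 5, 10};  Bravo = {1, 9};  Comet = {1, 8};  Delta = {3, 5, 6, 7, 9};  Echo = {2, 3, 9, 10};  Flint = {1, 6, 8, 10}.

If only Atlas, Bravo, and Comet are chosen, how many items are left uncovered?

Union of Atlas, Bravo, Comet = {1, 4, 5, 8, 9, 10}.
Not covered: 2, 3, 6, 7 — 4 items.

4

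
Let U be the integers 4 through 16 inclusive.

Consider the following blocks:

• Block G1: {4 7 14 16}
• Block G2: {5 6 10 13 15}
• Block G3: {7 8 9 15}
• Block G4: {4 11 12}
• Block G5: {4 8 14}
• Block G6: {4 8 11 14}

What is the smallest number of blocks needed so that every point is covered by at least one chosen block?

G1 and G2 and G3 and G4 together: G1 ∪ G2 ∪ G3 ∪ G4 = {4, 5, 6, 7, 8, 9, 10, 11, 12, 13, 14, 15, 16} — every point is covered.
Only G3 contains 9, so G3 is forced; the remaining 9 points need at least 3 more blocks (each remaining block adds at most 4) — so at least 4 blocks are needed, and 4 is optimal.

4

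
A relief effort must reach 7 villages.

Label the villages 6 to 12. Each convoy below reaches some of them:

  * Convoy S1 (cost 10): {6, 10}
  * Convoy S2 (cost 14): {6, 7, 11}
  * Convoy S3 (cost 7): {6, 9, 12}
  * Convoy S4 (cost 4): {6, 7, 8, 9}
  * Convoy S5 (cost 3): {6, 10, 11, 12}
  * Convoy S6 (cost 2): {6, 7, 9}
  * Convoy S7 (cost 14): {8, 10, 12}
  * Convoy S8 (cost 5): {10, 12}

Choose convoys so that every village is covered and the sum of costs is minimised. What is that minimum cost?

S4, S5 together cover every village (S4 ∪ S5 = {6, 7, 8, 9, 10, 11, 12}); total cost 4 + 3 = 7.
The greedy pick S6, S5, S4 costs 9; no covering selection beats 7.

7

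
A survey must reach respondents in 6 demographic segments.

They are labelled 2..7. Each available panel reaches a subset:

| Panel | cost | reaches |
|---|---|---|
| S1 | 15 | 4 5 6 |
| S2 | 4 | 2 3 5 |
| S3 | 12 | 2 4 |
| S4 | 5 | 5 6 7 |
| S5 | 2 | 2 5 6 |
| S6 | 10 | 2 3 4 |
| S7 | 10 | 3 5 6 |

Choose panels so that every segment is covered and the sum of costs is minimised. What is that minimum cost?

S4, S6 together cover every segment (S4 ∪ S6 = {2, 3, 4, 5, 6, 7}); total cost 5 + 10 = 15.
The greedy pick S5, S2, S4, S6 costs 21; no covering selection beats 15.

15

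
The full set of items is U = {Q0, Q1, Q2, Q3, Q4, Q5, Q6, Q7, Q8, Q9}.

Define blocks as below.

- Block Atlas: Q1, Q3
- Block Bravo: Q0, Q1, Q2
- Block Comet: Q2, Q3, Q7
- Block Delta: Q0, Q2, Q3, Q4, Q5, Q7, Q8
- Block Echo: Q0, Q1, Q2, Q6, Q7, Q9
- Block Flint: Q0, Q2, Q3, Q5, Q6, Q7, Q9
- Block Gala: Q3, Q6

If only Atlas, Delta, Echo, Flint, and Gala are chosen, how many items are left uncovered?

Union of Atlas, Delta, Echo, Flint, Gala = {Q0, Q1, Q2, Q3, Q4, Q5, Q6, Q7, Q8, Q9} — that's every item, so 0 are uncovered.

0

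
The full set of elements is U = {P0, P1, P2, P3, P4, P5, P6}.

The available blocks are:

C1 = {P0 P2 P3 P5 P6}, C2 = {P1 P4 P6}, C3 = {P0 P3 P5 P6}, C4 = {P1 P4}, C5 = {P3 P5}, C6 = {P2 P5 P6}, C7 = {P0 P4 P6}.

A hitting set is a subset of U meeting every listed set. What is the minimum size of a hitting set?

Take H = {P4, P5}. Each listed block contains at least one of these, so H is a hitting set of size 2.
The blocks C2, C5 are pairwise disjoint, so any hitting set needs a separate element for each — at least 2. Hence 2 is optimal.

2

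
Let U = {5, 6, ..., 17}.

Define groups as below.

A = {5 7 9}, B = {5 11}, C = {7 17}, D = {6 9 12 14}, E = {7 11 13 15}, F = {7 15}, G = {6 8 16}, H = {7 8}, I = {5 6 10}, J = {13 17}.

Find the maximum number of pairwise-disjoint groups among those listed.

4

B, F, G, J are pairwise disjoint (B={5,11}; F={7,15}; G={6,8,16}; J={13,17}).
Every remaining group overlaps one of these, and no 5 of the listed groups are pairwise disjoint, so 4 is the maximum.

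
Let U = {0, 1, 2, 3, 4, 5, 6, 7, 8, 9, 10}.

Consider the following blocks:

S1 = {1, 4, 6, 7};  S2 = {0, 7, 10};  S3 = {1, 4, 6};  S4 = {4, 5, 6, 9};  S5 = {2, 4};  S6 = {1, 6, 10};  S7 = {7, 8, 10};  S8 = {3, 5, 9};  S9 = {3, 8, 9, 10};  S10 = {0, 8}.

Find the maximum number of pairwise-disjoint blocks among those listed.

4

S5, S6, S8, S10 are pairwise disjoint (S5={2,4}; S6={1,6,10}; S8={3,5,9}; S10={0,8}).
Every remaining block overlaps one of these, and no 5 of the listed blocks are pairwise disjoint, so 4 is the maximum.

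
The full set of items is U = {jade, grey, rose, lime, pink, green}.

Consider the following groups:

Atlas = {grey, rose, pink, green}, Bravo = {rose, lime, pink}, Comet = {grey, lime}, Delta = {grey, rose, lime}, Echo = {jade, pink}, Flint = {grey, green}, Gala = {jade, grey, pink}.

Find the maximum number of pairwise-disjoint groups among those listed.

2

Bravo, Flint are pairwise disjoint (Bravo={rose,lime,pink}; Flint={grey,green}).
Every remaining group overlaps one of these, and no 3 of the listed groups are pairwise disjoint, so 2 is the maximum.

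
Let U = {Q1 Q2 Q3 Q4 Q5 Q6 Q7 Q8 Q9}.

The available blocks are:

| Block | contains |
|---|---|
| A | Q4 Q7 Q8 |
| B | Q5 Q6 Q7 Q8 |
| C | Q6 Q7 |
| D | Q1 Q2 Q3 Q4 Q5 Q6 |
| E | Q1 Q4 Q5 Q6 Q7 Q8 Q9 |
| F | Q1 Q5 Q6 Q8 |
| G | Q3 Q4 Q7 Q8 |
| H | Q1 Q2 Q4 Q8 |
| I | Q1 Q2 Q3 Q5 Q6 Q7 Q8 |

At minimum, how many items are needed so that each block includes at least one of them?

2

The 2 items {Q1, Q7} hit every block.
The blocks C, H are pairwise disjoint, so any hitting set needs a separate item for each — at least 2. Hence 2 is optimal.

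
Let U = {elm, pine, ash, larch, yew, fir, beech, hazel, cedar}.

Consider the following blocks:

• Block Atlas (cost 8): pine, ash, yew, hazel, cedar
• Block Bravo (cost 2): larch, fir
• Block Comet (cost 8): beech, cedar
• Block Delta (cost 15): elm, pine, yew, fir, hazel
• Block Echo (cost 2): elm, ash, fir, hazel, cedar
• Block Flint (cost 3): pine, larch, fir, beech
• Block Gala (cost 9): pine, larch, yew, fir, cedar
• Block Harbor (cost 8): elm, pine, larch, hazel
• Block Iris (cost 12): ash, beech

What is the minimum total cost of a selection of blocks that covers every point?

Atlas, Echo, Flint together cover every point (Atlas ∪ Echo ∪ Flint = {elm, pine, ash, larch, yew, fir, beech, hazel, cedar}); total cost 8 + 2 + 3 = 13.
No covering selection has total cost below 13.

13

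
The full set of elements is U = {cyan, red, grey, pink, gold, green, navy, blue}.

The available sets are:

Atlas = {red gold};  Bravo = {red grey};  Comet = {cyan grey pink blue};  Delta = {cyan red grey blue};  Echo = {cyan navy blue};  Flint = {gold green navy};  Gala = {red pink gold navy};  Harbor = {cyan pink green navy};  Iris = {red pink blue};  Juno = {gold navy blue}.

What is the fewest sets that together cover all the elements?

Take {Comet, Delta, Flint}. Their union is {cyan, red, grey, pink, gold, green, navy, blue}, which is all 8 elements.
No 2 of the 10 sets cover everything (all 45 combinations miss at least one element), so 3 is optimal.

3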